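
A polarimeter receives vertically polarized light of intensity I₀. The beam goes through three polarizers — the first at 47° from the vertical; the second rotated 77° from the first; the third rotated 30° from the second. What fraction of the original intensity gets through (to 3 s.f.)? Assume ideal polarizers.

I₁ = I₀ cos²(47° − 0°) = I₀ cos²(47°) = 0.4651 I₀.
I₂ = I₁ cos²(77°) = 0.4651 · 0.0506 I₀ = 0.02354 I₀.
I₃ = I₂ cos²(30°) = 0.02354 · 0.75 I₀ = 0.01765 I₀.
Transmitted fraction = 0.01765.

≈ 0.0177 I₀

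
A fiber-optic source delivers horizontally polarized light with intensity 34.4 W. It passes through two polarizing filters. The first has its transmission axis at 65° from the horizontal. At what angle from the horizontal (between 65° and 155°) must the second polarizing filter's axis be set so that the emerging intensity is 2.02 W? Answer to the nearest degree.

I₁ = I₀ cos²(65° − 0°) = I₀ cos²(65°) = 0.1786 I₀.
Target fraction: 2.02 / 34.4 W = 0.05872 of I₀.
Need I₂/I₀ = 0.05872, so cos²(θ − 65°) = 0.05872 / 0.1786 = 0.3288.
θ − 65° = arccos(√0.3288) = 55.0°, giving θ ≈ 65 + 55.0 = 120.0°.

θ ≈ 120°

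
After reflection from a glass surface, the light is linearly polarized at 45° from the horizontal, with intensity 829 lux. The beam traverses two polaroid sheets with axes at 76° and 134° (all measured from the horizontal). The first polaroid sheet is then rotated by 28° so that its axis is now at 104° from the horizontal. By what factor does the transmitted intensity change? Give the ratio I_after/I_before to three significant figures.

Before rotation:
I₁ = I₀ cos²(76° − 45°) = I₀ cos²(31°) = 0.7347 I₀.
I₂ = I₁ cos²(134° − 76°) = 0.7347 I₀ · cos²(58°) = 0.2063 I₀.
After rotation:
I₁ = I₀ cos²(104° − 45°) = I₀ cos²(59°) = 0.2653 I₀.
I₂ = I₁ cos²(134° − 104°) = 0.2653 I₀ · cos²(30°) = 0.1989 I₀.
Ratio = 0.1989 / 0.2063 = 0.9642.

I_new/I_old ≈ 0.964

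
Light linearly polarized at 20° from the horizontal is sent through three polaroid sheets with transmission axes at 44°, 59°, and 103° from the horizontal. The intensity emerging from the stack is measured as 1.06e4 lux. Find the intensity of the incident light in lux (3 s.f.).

I₀ ≈ 2.63e4 lux

By Malus's law, I₁ = I₀ cos²(44° − 20°) = I₀ cos²(24°) = 0.8346 I₀.
I₂ = I₁ cos²(59° − 44°) = 0.8346 I₀ · cos²(15°) = 0.7787 I₀.
I₃ = I₂ cos²(103° − 59°) = 0.7787 I₀ · cos²(44°) = 0.4029 I₀.
So 1.06e4 lux = 0.4029 I₀, giving I₀ = 1.06e4/0.4029 = 2.631e+04 lux.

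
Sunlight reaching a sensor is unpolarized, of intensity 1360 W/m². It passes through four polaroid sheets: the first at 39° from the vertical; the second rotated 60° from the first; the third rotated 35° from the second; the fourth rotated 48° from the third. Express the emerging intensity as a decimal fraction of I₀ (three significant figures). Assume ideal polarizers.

I/I₀ ≈ 0.0376

Unpolarized light through the first polarizer → I₁ = 1360 W/m²/2 = 680 W/m², polarized at 39°.
I₂ = I₁ · cos²(60°) = 680 · 0.25 = 170 W/m².
I₃ = I₂ · cos²(35°) = 170 · 0.671 = 114.1 W/m².
I₄ = I₃ · cos²(48°) = 114.1 · 0.4477 = 51.07 W/m².
Transmitted fraction = 0.03755.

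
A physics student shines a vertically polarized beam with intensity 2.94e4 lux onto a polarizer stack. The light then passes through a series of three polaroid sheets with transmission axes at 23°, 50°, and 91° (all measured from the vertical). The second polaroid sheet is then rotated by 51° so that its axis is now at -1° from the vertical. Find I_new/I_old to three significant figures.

Before rotation:
By Malus's law, I₁ = I₀ cos²(23° − 0°) = I₀ cos²(23°) = 0.8473 I₀.
I₂ = I₁ cos²(50° − 23°) = 0.8473 I₀ · cos²(27°) = 0.6727 I₀.
I₃ = I₂ cos²(91° − 50°) = 0.6727 I₀ · cos²(41°) = 0.3832 I₀.
After rotation:
I₁ = I₀ cos²(23° − 0°) = I₀ cos²(23°) = 0.8473 I₀.
I₂ = I₁ cos²(-1° − 23°) = 0.8473 I₀ · cos²(24°) = 0.7072 I₀.
Angle between axes 2 and 3: 88°. I₃ = 0.7072 I₀ · cos²(88°) = 0.0008613 I₀.
Ratio = 0.0008613 / 0.3832 = 0.002248.

I_new/I_old ≈ 0.00225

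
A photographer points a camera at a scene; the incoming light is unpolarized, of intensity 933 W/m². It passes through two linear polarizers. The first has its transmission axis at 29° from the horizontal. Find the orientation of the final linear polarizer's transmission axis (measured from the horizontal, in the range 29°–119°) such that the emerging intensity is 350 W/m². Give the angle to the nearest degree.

θ ≈ 59°

Unpolarized light through the first polarizer → I₁ = ½ I₀, now polarized at 29°.
Target fraction: 350 / 933 W/m² = 0.3751 of I₀.
Need I₂/I₀ = 0.3751, so cos²(θ − 29°) = 0.3751 / 0.5 = 0.7503.
θ − 29° = arccos(√0.7503) = 30.0°, giving θ ≈ 29 + 30.0 = 59.0°.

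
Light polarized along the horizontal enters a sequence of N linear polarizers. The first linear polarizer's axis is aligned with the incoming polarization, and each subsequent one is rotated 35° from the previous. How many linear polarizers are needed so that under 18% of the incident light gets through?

N = 6

First polarizer is aligned with the polarization: full transmission.
Each further stage multiplies by cos²(35°) = 0.671.
After N polarizers: T = 0.671^(N−1). Require T < 0.18 ⇒ N−1 > ln(0.18)/ln(0.671) = 4.30, so N−1 ≥ 5 and N = 6.
Check: N=6 gives T = 0.136 < 0.18; N=5 gives T = 0.2027.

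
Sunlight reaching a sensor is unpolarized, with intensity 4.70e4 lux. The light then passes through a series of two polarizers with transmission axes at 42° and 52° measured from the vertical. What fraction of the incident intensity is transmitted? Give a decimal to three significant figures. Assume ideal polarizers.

I/I₀ ≈ 0.485

Unpolarized light through the first polarizer → I₁ = 4.70e4 lux/2 = 2.35e+04 lux, polarized at 42°.
I₂ = I₁ · cos²(10°) = 2.35e+04 · 0.9698 = 2.279e+04 lux.
Transmitted fraction = 0.4849.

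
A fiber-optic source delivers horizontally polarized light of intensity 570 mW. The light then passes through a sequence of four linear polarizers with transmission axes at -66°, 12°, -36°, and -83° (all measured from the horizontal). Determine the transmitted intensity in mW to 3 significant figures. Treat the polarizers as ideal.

I ≈ 0.849 mW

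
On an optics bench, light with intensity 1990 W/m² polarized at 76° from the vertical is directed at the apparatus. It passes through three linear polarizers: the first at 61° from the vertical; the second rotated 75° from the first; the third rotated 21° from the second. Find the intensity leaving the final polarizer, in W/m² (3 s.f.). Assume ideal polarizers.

I ≈ 108 W/m²

I₁ = 1990 W/m² · cos²(15°) = 1857 W/m².
I₂ = I₁ · cos²(75°) = 1857 · 0.06699 = 124.4 W/m².
I₃ = I₂ · cos²(21°) = 124.4 · 0.8716 = 108.4 W/m².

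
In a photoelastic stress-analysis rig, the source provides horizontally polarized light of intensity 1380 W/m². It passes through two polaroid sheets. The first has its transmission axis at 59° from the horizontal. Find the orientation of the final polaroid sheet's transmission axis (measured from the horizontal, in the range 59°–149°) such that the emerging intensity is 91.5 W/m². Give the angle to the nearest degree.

I₁ = I₀ cos²(59° − 0°) = I₀ cos²(59°) = 0.2653 I₀.
Target fraction: 91.5 / 1380 W/m² = 0.0663 of I₀.
Need I₂/I₀ = 0.0663, so cos²(θ − 59°) = 0.0663 / 0.2653 = 0.25.
θ − 59° = arccos(√0.25) = 60.0°, giving θ ≈ 59 + 60.0 = 119.0°.

θ ≈ 119°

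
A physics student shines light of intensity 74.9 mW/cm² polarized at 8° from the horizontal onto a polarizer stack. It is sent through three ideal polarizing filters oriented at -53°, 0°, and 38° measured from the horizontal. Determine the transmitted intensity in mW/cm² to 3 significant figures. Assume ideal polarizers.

By Malus's law, I₁ = 74.9 mW/cm² · cos²(61°) = 17.6 mW/cm².
I₂ = I₁ · cos²(53°) = 17.6 · 0.3622 = 6.376 mW/cm².
I₃ = I₂ · cos²(38°) = 6.376 · 0.621 = 3.959 mW/cm².

I ≈ 3.96 mW/cm²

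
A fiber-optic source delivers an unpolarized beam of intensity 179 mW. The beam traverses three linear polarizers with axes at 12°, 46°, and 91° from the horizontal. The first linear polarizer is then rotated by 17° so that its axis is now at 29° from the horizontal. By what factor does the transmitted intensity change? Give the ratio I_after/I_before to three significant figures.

I_new/I_old ≈ 1.33

Before rotation:
Unpolarized light through the first polarizer → I₁ = ½ I₀, now polarized at 12°.
I₂ = I₁ cos²(46° − 12°) = 0.5 I₀ · cos²(34°) = 0.3437 I₀.
I₃ = I₂ cos²(91° − 46°) = 0.3437 I₀ · cos²(45°) = 0.1718 I₀.
After rotation:
Unpolarized light through the first polarizer → I₁ = ½ I₀, now polarized at 29°.
I₂ = I₁ cos²(46° − 29°) = 0.5 I₀ · cos²(17°) = 0.4573 I₀.
I₃ = I₂ cos²(91° − 46°) = 0.4573 I₀ · cos²(45°) = 0.2286 I₀.
Ratio = 0.2286 / 0.1718 = 1.331.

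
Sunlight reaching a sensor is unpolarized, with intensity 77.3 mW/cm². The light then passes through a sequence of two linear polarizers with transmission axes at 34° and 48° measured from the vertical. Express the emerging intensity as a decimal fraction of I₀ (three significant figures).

Unpolarized light through the first polarizer → I₁ = 77.3 mW/cm²/2 = 38.65 mW/cm², polarized at 34°.
I₂ = I₁ · cos²(14°) = 38.65 · 0.9415 = 36.39 mW/cm².
Transmitted fraction = 0.4707.

I/I₀ ≈ 0.471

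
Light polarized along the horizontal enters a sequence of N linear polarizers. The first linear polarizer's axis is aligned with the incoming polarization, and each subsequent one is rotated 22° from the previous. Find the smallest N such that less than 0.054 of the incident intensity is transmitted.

First polarizer is aligned with the polarization: full transmission.
Each further stage multiplies by cos²(22°) = 0.8597.
After N polarizers: T = 0.8597^(N−1). Require T < 0.054 ⇒ N−1 > ln(0.054)/ln(0.8597) = 19.30, so N−1 ≥ 20 and N = 21.
Check: N=21 gives T = 0.0486 < 0.054; N=20 gives T = 0.05653.

N = 21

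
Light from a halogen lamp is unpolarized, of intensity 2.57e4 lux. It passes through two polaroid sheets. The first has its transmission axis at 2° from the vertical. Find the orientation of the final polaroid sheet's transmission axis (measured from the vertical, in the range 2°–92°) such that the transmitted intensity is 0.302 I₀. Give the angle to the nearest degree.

Unpolarized light through the first polarizer → I₁ = ½ I₀, now polarized at 2°.
Need I₂/I₀ = 0.302, so cos²(θ − 2°) = 0.302 / 0.5 = 0.604.
θ − 2° = arccos(√0.604) = 39.0°, giving θ ≈ 2 + 39.0 = 41.0°.

θ ≈ 41°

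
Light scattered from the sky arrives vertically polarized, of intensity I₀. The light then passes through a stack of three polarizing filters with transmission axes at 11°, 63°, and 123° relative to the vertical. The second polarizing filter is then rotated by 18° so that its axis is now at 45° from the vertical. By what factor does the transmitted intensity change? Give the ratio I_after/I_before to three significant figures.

I_new/I_old ≈ 0.314

Before rotation:
I₁ = I₀ cos²(11° − 0°) = I₀ cos²(11°) = 0.9636 I₀.
I₂ = I₁ cos²(63° − 11°) = 0.9636 I₀ · cos²(52°) = 0.3652 I₀.
I₃ = I₂ cos²(123° − 63°) = 0.3652 I₀ · cos²(60°) = 0.09131 I₀.
After rotation:
I₁ = I₀ cos²(11° − 0°) = I₀ cos²(11°) = 0.9636 I₀.
I₂ = I₁ cos²(45° − 11°) = 0.9636 I₀ · cos²(34°) = 0.6623 I₀.
I₃ = I₂ cos²(123° − 45°) = 0.6623 I₀ · cos²(78°) = 0.02863 I₀.
Ratio = 0.02863 / 0.09131 = 0.3135.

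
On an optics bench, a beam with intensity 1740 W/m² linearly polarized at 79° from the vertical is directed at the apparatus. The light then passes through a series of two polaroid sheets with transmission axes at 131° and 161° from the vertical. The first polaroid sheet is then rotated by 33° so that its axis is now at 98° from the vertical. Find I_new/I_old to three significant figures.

Before rotation:
By Malus's law, I₁ = I₀ cos²(131° − 79°) = I₀ cos²(52°) = 0.379 I₀.
I₂ = I₁ cos²(161° − 131°) = 0.379 I₀ · cos²(30°) = 0.2843 I₀.
After rotation:
I₁ = I₀ cos²(98° − 79°) = I₀ cos²(19°) = 0.894 I₀.
I₂ = I₁ cos²(161° − 98°) = 0.894 I₀ · cos²(63°) = 0.1843 I₀.
Ratio = 0.1843 / 0.2843 = 0.6482.

I_new/I_old ≈ 0.648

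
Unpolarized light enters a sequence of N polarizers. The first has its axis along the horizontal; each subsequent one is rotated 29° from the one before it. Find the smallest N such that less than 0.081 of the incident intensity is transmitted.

First polarizer halves the unpolarized light: factor 1/2.
Each further stage multiplies by cos²(29°) = 0.765.
After N polarizers: T = 0.5·0.765^(N−1). Require T < 0.081 ⇒ N−1 > ln(0.081/0.5)/ln(0.765) = 6.79, so N−1 ≥ 7 and N = 8.
Check: N=8 gives T = 0.07664 < 0.081; N=7 gives T = 0.1002.

N = 8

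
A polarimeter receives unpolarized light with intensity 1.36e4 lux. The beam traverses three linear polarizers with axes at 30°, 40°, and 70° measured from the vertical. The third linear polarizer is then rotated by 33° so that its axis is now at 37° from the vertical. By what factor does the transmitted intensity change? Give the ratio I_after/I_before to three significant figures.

I_new/I_old ≈ 1.33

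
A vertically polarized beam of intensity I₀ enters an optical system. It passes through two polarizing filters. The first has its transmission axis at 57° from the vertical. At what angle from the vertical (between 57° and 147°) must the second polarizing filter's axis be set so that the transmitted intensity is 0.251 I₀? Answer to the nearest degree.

I₁ = I₀ cos²(57° − 0°) = I₀ cos²(57°) = 0.2966 I₀.
Need I₂/I₀ = 0.251, so cos²(θ − 57°) = 0.251 / 0.2966 = 0.8462.
θ − 57° = arccos(√0.8462) = 23.1°, giving θ ≈ 57 + 23.1 = 80.1°.

θ ≈ 80°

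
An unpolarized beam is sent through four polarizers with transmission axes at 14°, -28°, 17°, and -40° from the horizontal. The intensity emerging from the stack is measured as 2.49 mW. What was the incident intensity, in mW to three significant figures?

I₀ ≈ 60.8 mW

Unpolarized light through the first polarizer → I₁ = ½ I₀, now polarized at 14°.
I₂ = I₁ cos²(-28° − 14°) = 0.5 I₀ · cos²(42°) = 0.2761 I₀.
I₃ = I₂ cos²(17° + 28°) = 0.2761 I₀ · cos²(45°) = 0.1381 I₀.
I₄ = I₃ cos²(-40° − 17°) = 0.1381 I₀ · cos²(57°) = 0.04095 I₀.
So 2.49 mW = 0.04095 I₀, giving I₀ = 2.49/0.04095 = 60.8 mW.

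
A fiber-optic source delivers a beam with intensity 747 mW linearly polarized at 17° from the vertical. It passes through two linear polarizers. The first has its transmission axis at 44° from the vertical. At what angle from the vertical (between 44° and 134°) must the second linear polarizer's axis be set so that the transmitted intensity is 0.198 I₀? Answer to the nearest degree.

θ ≈ 104°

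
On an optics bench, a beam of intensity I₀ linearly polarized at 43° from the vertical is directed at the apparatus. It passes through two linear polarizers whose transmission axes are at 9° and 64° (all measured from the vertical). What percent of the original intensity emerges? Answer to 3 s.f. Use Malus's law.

By Malus's law, I₁ = I₀ cos²(9° − 43°) = I₀ cos²(34°) = 0.6873 I₀.
I₂ = I₁ cos²(64° − 9°) = 0.6873 I₀ · cos²(55°) = 0.2261 I₀.
That is 22.61% of the incident intensity.

≈ 22.6%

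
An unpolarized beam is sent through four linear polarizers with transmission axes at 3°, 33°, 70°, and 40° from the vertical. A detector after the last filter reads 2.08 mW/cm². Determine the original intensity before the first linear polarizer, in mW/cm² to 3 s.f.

I₀ ≈ 11.6 mW/cm²

Unpolarized light through the first polarizer → I₁ = ½ I₀, now polarized at 3°.
I₂ = I₁ cos²(33° − 3°) = 0.5 I₀ · cos²(30°) = 0.375 I₀.
I₃ = I₂ cos²(70° − 33°) = 0.375 I₀ · cos²(37°) = 0.2392 I₀.
I₄ = I₃ cos²(40° − 70°) = 0.2392 I₀ · cos²(30°) = 0.1794 I₀.
So 2.08 mW/cm² = 0.1794 I₀, giving I₀ = 2.08/0.1794 = 11.6 mW/cm².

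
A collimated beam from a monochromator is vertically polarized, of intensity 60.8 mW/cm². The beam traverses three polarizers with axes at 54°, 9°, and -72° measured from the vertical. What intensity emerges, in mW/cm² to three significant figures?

I ≈ 0.257 mW/cm²

I₁ = 60.8 mW/cm² · cos²(54°) = 21.01 mW/cm².
I₂ = I₁ · cos²(45°) = 21.01 · 0.5 = 10.5 mW/cm².
I₃ = I₂ · cos²(81°) = 10.5 · 0.02447 = 0.257 mW/cm².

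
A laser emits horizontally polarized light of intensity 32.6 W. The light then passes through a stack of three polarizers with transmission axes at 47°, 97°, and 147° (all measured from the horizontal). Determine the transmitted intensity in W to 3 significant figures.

I ≈ 2.59 W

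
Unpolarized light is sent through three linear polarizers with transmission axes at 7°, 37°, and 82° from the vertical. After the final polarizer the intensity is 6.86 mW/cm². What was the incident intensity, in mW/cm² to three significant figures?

Unpolarized light through the first polarizer → I₁ = ½ I₀, now polarized at 7°.
I₂ = I₁ cos²(37° − 7°) = 0.5 I₀ · cos²(30°) = 0.375 I₀.
I₃ = I₂ cos²(82° − 37°) = 0.375 I₀ · cos²(45°) = 0.1875 I₀.
So 6.86 mW/cm² = 0.1875 I₀, giving I₀ = 6.86/0.1875 = 36.59 mW/cm².

I₀ ≈ 36.6 mW/cm²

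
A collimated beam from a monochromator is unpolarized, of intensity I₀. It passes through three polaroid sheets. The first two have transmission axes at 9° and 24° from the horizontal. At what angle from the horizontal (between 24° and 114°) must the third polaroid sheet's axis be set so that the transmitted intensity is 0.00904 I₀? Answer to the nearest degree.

θ ≈ 106°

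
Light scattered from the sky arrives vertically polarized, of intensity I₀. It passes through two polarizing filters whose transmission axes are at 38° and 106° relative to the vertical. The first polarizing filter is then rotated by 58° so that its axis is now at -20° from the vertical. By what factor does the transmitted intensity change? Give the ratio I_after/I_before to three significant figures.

I_new/I_old ≈ 3.50

Before rotation:
By Malus's law, I₁ = I₀ cos²(38° − 0°) = I₀ cos²(38°) = 0.621 I₀.
I₂ = I₁ cos²(106° − 38°) = 0.621 I₀ · cos²(68°) = 0.08714 I₀.
After rotation:
I₁ = I₀ cos²(-20° − 0°) = I₀ cos²(20°) = 0.883 I₀.
Angle between axes 1 and 2: 54°. I₂ = 0.883 I₀ · cos²(54°) = 0.3051 I₀.
Ratio = 0.3051 / 0.08714 = 3.501.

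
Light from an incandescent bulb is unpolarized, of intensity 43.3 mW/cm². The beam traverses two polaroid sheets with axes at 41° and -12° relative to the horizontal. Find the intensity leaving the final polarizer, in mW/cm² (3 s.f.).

Unpolarized light through the first polarizer → I₁ = 43.3 mW/cm²/2 = 21.65 mW/cm², polarized at 41°.
I₂ = I₁ · cos²(53°) = 21.65 · 0.3622 = 7.841 mW/cm².

I ≈ 7.84 mW/cm²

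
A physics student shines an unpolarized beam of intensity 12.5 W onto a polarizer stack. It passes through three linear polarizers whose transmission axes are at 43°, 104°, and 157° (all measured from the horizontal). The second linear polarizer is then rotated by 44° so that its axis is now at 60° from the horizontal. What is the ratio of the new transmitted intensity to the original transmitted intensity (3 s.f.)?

I_new/I_old ≈ 0.160

Before rotation:
Unpolarized light through the first polarizer → I₁ = ½ I₀, now polarized at 43°.
I₂ = I₁ cos²(104° − 43°) = 0.5 I₀ · cos²(61°) = 0.1175 I₀.
I₃ = I₂ cos²(157° − 104°) = 0.1175 I₀ · cos²(53°) = 0.04256 I₀.
After rotation:
Unpolarized light through the first polarizer → I₁ = ½ I₀, now polarized at 43°.
I₂ = I₁ cos²(60° − 43°) = 0.5 I₀ · cos²(17°) = 0.4573 I₀.
Angle between axes 2 and 3: 83°. I₃ = 0.4573 I₀ · cos²(83°) = 0.006791 I₀.
Ratio = 0.006791 / 0.04256 = 0.1596.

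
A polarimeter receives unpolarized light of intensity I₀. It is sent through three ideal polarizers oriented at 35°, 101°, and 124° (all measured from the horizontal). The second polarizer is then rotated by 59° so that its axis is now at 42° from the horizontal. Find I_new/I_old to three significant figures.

I_new/I_old ≈ 0.136

Before rotation:
Unpolarized light through the first polarizer → I₁ = ½ I₀, now polarized at 35°.
I₂ = I₁ cos²(101° − 35°) = 0.5 I₀ · cos²(66°) = 0.08272 I₀.
I₃ = I₂ cos²(124° − 101°) = 0.08272 I₀ · cos²(23°) = 0.07009 I₀.
After rotation:
Unpolarized light through the first polarizer → I₁ = ½ I₀, now polarized at 35°.
I₂ = I₁ cos²(42° − 35°) = 0.5 I₀ · cos²(7°) = 0.4926 I₀.
I₃ = I₂ cos²(124° − 42°) = 0.4926 I₀ · cos²(82°) = 0.009541 I₀.
Ratio = 0.009541 / 0.07009 = 0.1361.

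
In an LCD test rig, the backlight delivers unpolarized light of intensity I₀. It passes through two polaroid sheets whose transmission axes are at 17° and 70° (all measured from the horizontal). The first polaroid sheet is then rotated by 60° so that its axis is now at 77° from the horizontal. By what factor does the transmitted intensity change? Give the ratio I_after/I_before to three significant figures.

I_new/I_old ≈ 2.72

Before rotation:
Unpolarized light through the first polarizer → I₁ = ½ I₀, now polarized at 17°.
I₂ = I₁ cos²(70° − 17°) = 0.5 I₀ · cos²(53°) = 0.1811 I₀.
After rotation:
Unpolarized light through the first polarizer → I₁ = ½ I₀, now polarized at 77°.
I₂ = I₁ cos²(70° − 77°) = 0.5 I₀ · cos²(7°) = 0.4926 I₀.
Ratio = 0.4926 / 0.1811 = 2.72.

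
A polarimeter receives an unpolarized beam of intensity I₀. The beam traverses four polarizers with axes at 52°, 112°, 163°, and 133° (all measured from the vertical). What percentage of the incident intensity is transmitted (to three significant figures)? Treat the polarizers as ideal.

≈ 3.71%

Unpolarized light through the first polarizer → I₁ = ½ I₀, now polarized at 52°.
I₂ = I₁ cos²(112° − 52°) = 0.5 I₀ · cos²(60°) = 0.125 I₀.
I₃ = I₂ cos²(163° − 112°) = 0.125 I₀ · cos²(51°) = 0.04951 I₀.
I₄ = I₃ cos²(133° − 163°) = 0.04951 I₀ · cos²(30°) = 0.03713 I₀.
That is 3.713% of the incident intensity.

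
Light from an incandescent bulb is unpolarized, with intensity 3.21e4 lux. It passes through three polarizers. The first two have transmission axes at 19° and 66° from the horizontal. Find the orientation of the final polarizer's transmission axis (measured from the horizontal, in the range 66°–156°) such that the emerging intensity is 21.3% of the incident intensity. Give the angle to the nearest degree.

Unpolarized light through the first polarizer → I₁ = ½ I₀, now polarized at 19°.
I₂ = I₁ cos²(66° − 19°) = 0.5 I₀ · cos²(47°) = 0.2326 I₀.
Need I₃/I₀ = 0.213, so cos²(θ − 66°) = 0.213 / 0.2326 = 0.9159.
θ − 66° = arccos(√0.9159) = 16.9°, giving θ ≈ 66 + 16.9 = 82.9°.

θ ≈ 83°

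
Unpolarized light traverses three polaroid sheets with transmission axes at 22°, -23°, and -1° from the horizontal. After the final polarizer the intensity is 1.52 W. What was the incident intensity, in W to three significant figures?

I₀ ≈ 7.07 W

Unpolarized light through the first polarizer → I₁ = ½ I₀, now polarized at 22°.
I₂ = I₁ cos²(-23° − 22°) = 0.5 I₀ · cos²(45°) = 0.25 I₀.
I₃ = I₂ cos²(-1° + 23°) = 0.25 I₀ · cos²(22°) = 0.2149 I₀.
So 1.52 W = 0.2149 I₀, giving I₀ = 1.52/0.2149 = 7.072 W.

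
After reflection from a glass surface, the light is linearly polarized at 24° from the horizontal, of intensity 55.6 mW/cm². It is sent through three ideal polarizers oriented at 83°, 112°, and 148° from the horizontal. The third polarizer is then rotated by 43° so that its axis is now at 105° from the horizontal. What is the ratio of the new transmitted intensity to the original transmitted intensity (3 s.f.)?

Before rotation:
I₁ = I₀ cos²(83° − 24°) = I₀ cos²(59°) = 0.2653 I₀.
I₂ = I₁ cos²(112° − 83°) = 0.2653 I₀ · cos²(29°) = 0.2029 I₀.
I₃ = I₂ cos²(148° − 112°) = 0.2029 I₀ · cos²(36°) = 0.1328 I₀.
After rotation:
I₁ = I₀ cos²(83° − 24°) = I₀ cos²(59°) = 0.2653 I₀.
I₂ = I₁ cos²(112° − 83°) = 0.2653 I₀ · cos²(29°) = 0.2029 I₀.
I₃ = I₂ cos²(105° − 112°) = 0.2029 I₀ · cos²(7°) = 0.1999 I₀.
Ratio = 0.1999 / 0.1328 = 1.505.

I_new/I_old ≈ 1.51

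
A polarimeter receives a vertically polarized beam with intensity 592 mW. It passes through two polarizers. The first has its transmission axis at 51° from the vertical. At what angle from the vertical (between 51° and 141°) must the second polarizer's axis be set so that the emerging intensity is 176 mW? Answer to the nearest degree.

By Malus's law, I₁ = I₀ cos²(51° − 0°) = I₀ cos²(51°) = 0.396 I₀.
Target fraction: 176 / 592 mW = 0.2973 of I₀.
Need I₂/I₀ = 0.2973, so cos²(θ − 51°) = 0.2973 / 0.396 = 0.7507.
θ − 51° = arccos(√0.7507) = 30.0°, giving θ ≈ 51 + 30.0 = 81.0°.

θ ≈ 81°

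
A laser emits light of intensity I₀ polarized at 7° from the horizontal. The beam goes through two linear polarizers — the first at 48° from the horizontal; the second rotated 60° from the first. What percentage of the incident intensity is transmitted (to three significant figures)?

By Malus's law, I₁ = I₀ cos²(48° − 7°) = I₀ cos²(41°) = 0.5696 I₀.
I₂ = I₁ cos²(60°) = 0.5696 · 0.25 I₀ = 0.1424 I₀.
That is 14.24% of the incident intensity.

≈ 14.2%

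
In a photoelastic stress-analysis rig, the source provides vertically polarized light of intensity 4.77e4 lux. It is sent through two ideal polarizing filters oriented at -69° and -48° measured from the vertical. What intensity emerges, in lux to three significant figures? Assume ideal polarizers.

I₁ = 4.77e4 lux · cos²(69°) = 6126 lux.
I₂ = I₁ · cos²(21°) = 6126 · 0.8716 = 5339 lux.

I ≈ 5340 lux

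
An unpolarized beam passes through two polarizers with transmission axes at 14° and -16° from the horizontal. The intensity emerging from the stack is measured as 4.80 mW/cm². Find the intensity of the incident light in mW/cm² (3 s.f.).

I₀ ≈ 12.8 mW/cm²

Unpolarized light through the first polarizer → I₁ = ½ I₀, now polarized at 14°.
I₂ = I₁ cos²(-16° − 14°) = 0.5 I₀ · cos²(30°) = 0.375 I₀.
So 4.80 mW/cm² = 0.375 I₀, giving I₀ = 4.80/0.375 = 12.8 mW/cm².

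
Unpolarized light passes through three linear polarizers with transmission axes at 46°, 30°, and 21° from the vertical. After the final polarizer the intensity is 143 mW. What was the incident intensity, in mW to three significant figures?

I₀ ≈ 317 mW

Unpolarized light through the first polarizer → I₁ = ½ I₀, now polarized at 46°.
I₂ = I₁ cos²(30° − 46°) = 0.5 I₀ · cos²(16°) = 0.462 I₀.
I₃ = I₂ cos²(21° − 30°) = 0.462 I₀ · cos²(9°) = 0.4507 I₀.
So 143 mW = 0.4507 I₀, giving I₀ = 143/0.4507 = 317.3 mW.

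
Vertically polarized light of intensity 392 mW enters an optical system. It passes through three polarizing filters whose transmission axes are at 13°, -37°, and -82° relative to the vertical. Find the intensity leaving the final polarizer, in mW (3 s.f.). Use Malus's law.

By Malus's law, I₁ = 392 mW · cos²(13°) = 372.2 mW.
I₂ = I₁ · cos²(50°) = 372.2 · 0.4132 = 153.8 mW.
I₃ = I₂ · cos²(45°) = 153.8 · 0.5 = 76.88 mW.

I ≈ 76.9 mW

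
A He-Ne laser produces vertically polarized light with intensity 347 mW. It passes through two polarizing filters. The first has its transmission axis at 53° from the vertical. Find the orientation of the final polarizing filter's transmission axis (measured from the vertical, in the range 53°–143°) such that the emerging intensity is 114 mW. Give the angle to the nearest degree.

θ ≈ 71°

I₁ = I₀ cos²(53° − 0°) = I₀ cos²(53°) = 0.3622 I₀.
Target fraction: 114 / 347 mW = 0.3285 of I₀.
Need I₂/I₀ = 0.3285, so cos²(θ − 53°) = 0.3285 / 0.3622 = 0.9071.
θ − 53° = arccos(√0.9071) = 17.7°, giving θ ≈ 53 + 17.7 = 70.7°.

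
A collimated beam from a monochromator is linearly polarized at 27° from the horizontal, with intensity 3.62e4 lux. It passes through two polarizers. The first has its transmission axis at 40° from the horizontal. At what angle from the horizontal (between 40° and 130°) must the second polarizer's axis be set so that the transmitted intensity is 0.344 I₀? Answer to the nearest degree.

θ ≈ 93°

I₁ = I₀ cos²(40° − 27°) = I₀ cos²(13°) = 0.9494 I₀.
Need I₂/I₀ = 0.344, so cos²(θ − 40°) = 0.344 / 0.9494 = 0.3623.
θ − 40° = arccos(√0.3623) = 53.0°, giving θ ≈ 40 + 53.0 = 93.0°.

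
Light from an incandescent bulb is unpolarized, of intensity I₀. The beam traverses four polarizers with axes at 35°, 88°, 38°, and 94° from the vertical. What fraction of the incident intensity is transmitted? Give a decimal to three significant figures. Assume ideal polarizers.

≈ 0.0234 I₀

Unpolarized light through the first polarizer → I₁ = ½ I₀, now polarized at 35°.
I₂ = I₁ cos²(88° − 35°) = 0.5 I₀ · cos²(53°) = 0.1811 I₀.
I₃ = I₂ cos²(38° − 88°) = 0.1811 I₀ · cos²(50°) = 0.07482 I₀.
I₄ = I₃ cos²(94° − 38°) = 0.07482 I₀ · cos²(56°) = 0.0234 I₀.
Transmitted fraction = 0.0234.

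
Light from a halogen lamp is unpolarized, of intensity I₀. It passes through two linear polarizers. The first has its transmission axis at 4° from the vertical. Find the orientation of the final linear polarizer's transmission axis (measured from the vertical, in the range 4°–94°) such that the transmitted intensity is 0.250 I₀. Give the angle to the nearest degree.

Unpolarized light through the first polarizer → I₁ = ½ I₀, now polarized at 4°.
Need I₂/I₀ = 0.25, so cos²(θ − 4°) = 0.25 / 0.5 = 0.5.
θ − 4° = arccos(√0.5) = 45.0°, giving θ ≈ 4 + 45.0 = 49.0°.

θ ≈ 49°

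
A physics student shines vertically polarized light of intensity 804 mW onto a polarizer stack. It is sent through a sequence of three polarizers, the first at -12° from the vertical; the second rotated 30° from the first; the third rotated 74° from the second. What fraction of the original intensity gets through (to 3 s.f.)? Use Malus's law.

By Malus's law, I₁ = 804 mW · cos²(12°) = 769.2 mW.
I₂ = I₁ · cos²(30°) = 769.2 · 0.75 = 576.9 mW.
I₃ = I₂ · cos²(74°) = 576.9 · 0.07598 = 43.83 mW.
Transmitted fraction = 0.05452.

I/I₀ ≈ 0.0545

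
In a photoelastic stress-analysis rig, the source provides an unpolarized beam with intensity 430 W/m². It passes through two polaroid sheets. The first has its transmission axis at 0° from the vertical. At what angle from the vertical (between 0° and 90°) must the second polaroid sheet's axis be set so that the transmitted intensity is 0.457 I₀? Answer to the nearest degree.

θ ≈ 17°

Unpolarized light through the first polarizer → I₁ = ½ I₀, now polarized at 0°.
Need I₂/I₀ = 0.457, so cos²(θ − 0°) = 0.457 / 0.5 = 0.914.
θ − 0° = arccos(√0.914) = 17.1°, giving θ ≈ 0 + 17.1 = 17.1°.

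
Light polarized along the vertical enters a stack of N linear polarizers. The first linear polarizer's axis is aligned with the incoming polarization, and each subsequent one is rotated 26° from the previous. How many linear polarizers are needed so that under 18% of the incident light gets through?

N = 10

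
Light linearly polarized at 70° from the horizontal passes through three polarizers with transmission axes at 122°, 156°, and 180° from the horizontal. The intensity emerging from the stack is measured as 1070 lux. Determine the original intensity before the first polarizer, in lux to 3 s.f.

I₁ = I₀ cos²(122° − 70°) = I₀ cos²(52°) = 0.379 I₀.
I₂ = I₁ cos²(156° − 122°) = 0.379 I₀ · cos²(34°) = 0.2605 I₀.
I₃ = I₂ cos²(180° − 156°) = 0.2605 I₀ · cos²(24°) = 0.2174 I₀.
So 1070 lux = 0.2174 I₀, giving I₀ = 1070/0.2174 = 4921 lux.

I₀ ≈ 4920 lux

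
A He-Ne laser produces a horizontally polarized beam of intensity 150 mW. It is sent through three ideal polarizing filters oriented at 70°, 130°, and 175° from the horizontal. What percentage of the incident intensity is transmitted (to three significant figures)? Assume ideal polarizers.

≈ 1.46%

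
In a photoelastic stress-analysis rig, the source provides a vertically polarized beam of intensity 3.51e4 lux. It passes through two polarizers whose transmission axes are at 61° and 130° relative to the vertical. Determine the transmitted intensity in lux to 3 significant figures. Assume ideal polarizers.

I ≈ 1060 lux

I₁ = 3.51e4 lux · cos²(61°) = 8250 lux.
I₂ = I₁ · cos²(69°) = 8250 · 0.1284 = 1060 lux.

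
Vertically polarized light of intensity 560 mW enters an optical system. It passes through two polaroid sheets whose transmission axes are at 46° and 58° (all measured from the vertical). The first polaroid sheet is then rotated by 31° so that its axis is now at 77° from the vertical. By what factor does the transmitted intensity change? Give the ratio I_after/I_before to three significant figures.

I_new/I_old ≈ 0.0980

Before rotation:
By Malus's law, I₁ = I₀ cos²(46° − 0°) = I₀ cos²(46°) = 0.4826 I₀.
I₂ = I₁ cos²(58° − 46°) = 0.4826 I₀ · cos²(12°) = 0.4617 I₀.
After rotation:
I₁ = I₀ cos²(77° − 0°) = I₀ cos²(77°) = 0.0506 I₀.
I₂ = I₁ cos²(58° − 77°) = 0.0506 I₀ · cos²(19°) = 0.04524 I₀.
Ratio = 0.04524 / 0.4617 = 0.09799.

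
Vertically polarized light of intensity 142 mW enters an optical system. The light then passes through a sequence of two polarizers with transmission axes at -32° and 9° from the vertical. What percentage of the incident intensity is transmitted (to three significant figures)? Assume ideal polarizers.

≈ 41.0%

By Malus's law, I₁ = 142 mW · cos²(32°) = 102.1 mW.
I₂ = I₁ · cos²(41°) = 102.1 · 0.5696 = 58.17 mW.
That is 40.96% of the incident intensity.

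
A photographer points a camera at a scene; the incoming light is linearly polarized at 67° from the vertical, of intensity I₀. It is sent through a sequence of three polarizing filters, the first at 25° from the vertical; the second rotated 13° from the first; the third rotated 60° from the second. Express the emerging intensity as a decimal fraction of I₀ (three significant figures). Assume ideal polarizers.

≈ 0.131 I₀

I₁ = I₀ cos²(25° − 67°) = I₀ cos²(42°) = 0.5523 I₀.
I₂ = I₁ cos²(13°) = 0.5523 · 0.9494 I₀ = 0.5243 I₀.
I₃ = I₂ cos²(60°) = 0.5243 · 0.25 I₀ = 0.1311 I₀.
Transmitted fraction = 0.1311.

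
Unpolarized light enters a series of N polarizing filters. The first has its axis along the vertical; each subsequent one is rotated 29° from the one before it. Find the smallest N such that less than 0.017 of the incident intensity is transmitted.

First polarizer halves the unpolarized light: factor 1/2.
Each further stage multiplies by cos²(29°) = 0.765.
After N polarizers: T = 0.5·0.765^(N−1). Require T < 0.017 ⇒ N−1 > ln(0.017/0.5)/ln(0.765) = 12.62, so N−1 ≥ 13 and N = 14.
Check: N=14 gives T = 0.01536 < 0.017; N=13 gives T = 0.02007.

N = 14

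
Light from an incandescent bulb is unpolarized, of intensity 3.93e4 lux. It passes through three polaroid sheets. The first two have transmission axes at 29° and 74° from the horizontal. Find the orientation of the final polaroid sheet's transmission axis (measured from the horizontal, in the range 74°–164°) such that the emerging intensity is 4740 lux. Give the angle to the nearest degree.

θ ≈ 120°

Unpolarized light through the first polarizer → I₁ = ½ I₀, now polarized at 29°.
I₂ = I₁ cos²(74° − 29°) = 0.5 I₀ · cos²(45°) = 0.25 I₀.
Target fraction: 4740 / 3.93e4 lux = 0.1206 of I₀.
Need I₃/I₀ = 0.1206, so cos²(θ − 74°) = 0.1206 / 0.25 = 0.4824.
θ − 74° = arccos(√0.4824) = 46.0°, giving θ ≈ 74 + 46.0 = 120.0°.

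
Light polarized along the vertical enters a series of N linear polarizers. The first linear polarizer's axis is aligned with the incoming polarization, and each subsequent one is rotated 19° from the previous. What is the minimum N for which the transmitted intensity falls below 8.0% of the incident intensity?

First polarizer is aligned with the polarization: full transmission.
Each further stage multiplies by cos²(19°) = 0.894.
After N polarizers: T = 0.894^(N−1). Require T < 0.080 ⇒ N−1 > ln(0.080)/ln(0.894) = 22.54, so N−1 ≥ 23 and N = 24.
Check: N=24 gives T = 0.076 < 0.080; N=23 gives T = 0.08501.

N = 24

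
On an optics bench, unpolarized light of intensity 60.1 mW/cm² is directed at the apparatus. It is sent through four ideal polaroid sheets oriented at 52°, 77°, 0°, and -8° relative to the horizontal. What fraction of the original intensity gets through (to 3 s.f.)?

I/I₀ ≈ 0.0204

Unpolarized light through the first polarizer → I₁ = 60.1 mW/cm²/2 = 30.05 mW/cm², polarized at 52°.
I₂ = I₁ · cos²(25°) = 30.05 · 0.8214 = 24.68 mW/cm².
I₃ = I₂ · cos²(77°) = 24.68 · 0.0506 = 1.249 mW/cm².
I₄ = I₃ · cos²(8°) = 1.249 · 0.9806 = 1.225 mW/cm².
Transmitted fraction = 0.02038.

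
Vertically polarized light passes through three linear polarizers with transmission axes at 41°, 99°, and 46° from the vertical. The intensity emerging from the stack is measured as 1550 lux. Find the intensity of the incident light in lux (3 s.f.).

I₁ = I₀ cos²(41° − 0°) = I₀ cos²(41°) = 0.5696 I₀.
I₂ = I₁ cos²(99° − 41°) = 0.5696 I₀ · cos²(58°) = 0.1599 I₀.
I₃ = I₂ cos²(46° − 99°) = 0.1599 I₀ · cos²(53°) = 0.05793 I₀.
So 1550 lux = 0.05793 I₀, giving I₀ = 1550/0.05793 = 2.676e+04 lux.

I₀ ≈ 2.68e4 lux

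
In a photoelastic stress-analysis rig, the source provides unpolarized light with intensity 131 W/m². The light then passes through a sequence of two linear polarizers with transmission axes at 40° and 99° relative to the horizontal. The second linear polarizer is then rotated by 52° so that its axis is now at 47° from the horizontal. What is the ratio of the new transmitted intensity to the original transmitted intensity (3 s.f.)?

Before rotation:
Unpolarized light through the first polarizer → I₁ = ½ I₀, now polarized at 40°.
I₂ = I₁ cos²(99° − 40°) = 0.5 I₀ · cos²(59°) = 0.1326 I₀.
After rotation:
Unpolarized light through the first polarizer → I₁ = ½ I₀, now polarized at 40°.
I₂ = I₁ cos²(47° − 40°) = 0.5 I₀ · cos²(7°) = 0.4926 I₀.
Ratio = 0.4926 / 0.1326 = 3.714.

I_new/I_old ≈ 3.71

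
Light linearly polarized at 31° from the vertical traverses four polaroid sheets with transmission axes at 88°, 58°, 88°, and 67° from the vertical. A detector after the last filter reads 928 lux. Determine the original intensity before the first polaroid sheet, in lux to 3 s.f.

I₀ ≈ 6380 lux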